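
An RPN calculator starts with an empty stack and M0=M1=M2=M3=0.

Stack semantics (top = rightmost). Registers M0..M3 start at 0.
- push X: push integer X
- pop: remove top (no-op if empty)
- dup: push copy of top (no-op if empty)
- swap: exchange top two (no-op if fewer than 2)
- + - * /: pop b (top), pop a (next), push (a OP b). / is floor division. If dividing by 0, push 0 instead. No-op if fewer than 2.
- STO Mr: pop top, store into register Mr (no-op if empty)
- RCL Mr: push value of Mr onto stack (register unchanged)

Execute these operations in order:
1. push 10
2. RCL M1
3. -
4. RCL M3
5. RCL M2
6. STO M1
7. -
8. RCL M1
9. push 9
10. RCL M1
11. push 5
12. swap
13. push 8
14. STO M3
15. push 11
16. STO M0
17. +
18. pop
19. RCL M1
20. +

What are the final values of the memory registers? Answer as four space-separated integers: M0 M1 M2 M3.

Answer: 11 0 0 8

Derivation:
After op 1 (push 10): stack=[10] mem=[0,0,0,0]
After op 2 (RCL M1): stack=[10,0] mem=[0,0,0,0]
After op 3 (-): stack=[10] mem=[0,0,0,0]
After op 4 (RCL M3): stack=[10,0] mem=[0,0,0,0]
After op 5 (RCL M2): stack=[10,0,0] mem=[0,0,0,0]
After op 6 (STO M1): stack=[10,0] mem=[0,0,0,0]
After op 7 (-): stack=[10] mem=[0,0,0,0]
After op 8 (RCL M1): stack=[10,0] mem=[0,0,0,0]
After op 9 (push 9): stack=[10,0,9] mem=[0,0,0,0]
After op 10 (RCL M1): stack=[10,0,9,0] mem=[0,0,0,0]
After op 11 (push 5): stack=[10,0,9,0,5] mem=[0,0,0,0]
After op 12 (swap): stack=[10,0,9,5,0] mem=[0,0,0,0]
After op 13 (push 8): stack=[10,0,9,5,0,8] mem=[0,0,0,0]
After op 14 (STO M3): stack=[10,0,9,5,0] mem=[0,0,0,8]
After op 15 (push 11): stack=[10,0,9,5,0,11] mem=[0,0,0,8]
After op 16 (STO M0): stack=[10,0,9,5,0] mem=[11,0,0,8]
After op 17 (+): stack=[10,0,9,5] mem=[11,0,0,8]
After op 18 (pop): stack=[10,0,9] mem=[11,0,0,8]
After op 19 (RCL M1): stack=[10,0,9,0] mem=[11,0,0,8]
After op 20 (+): stack=[10,0,9] mem=[11,0,0,8]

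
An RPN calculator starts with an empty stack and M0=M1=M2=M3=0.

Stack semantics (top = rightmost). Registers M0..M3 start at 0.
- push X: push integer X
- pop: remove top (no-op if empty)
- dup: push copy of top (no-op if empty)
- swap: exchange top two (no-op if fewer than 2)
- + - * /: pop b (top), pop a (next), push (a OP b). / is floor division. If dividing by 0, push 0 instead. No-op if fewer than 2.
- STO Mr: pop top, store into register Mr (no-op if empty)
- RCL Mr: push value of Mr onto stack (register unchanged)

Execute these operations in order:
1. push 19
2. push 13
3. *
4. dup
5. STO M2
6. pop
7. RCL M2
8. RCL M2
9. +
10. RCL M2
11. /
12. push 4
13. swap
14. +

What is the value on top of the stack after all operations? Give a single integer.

After op 1 (push 19): stack=[19] mem=[0,0,0,0]
After op 2 (push 13): stack=[19,13] mem=[0,0,0,0]
After op 3 (*): stack=[247] mem=[0,0,0,0]
After op 4 (dup): stack=[247,247] mem=[0,0,0,0]
After op 5 (STO M2): stack=[247] mem=[0,0,247,0]
After op 6 (pop): stack=[empty] mem=[0,0,247,0]
After op 7 (RCL M2): stack=[247] mem=[0,0,247,0]
After op 8 (RCL M2): stack=[247,247] mem=[0,0,247,0]
After op 9 (+): stack=[494] mem=[0,0,247,0]
After op 10 (RCL M2): stack=[494,247] mem=[0,0,247,0]
After op 11 (/): stack=[2] mem=[0,0,247,0]
After op 12 (push 4): stack=[2,4] mem=[0,0,247,0]
After op 13 (swap): stack=[4,2] mem=[0,0,247,0]
After op 14 (+): stack=[6] mem=[0,0,247,0]

Answer: 6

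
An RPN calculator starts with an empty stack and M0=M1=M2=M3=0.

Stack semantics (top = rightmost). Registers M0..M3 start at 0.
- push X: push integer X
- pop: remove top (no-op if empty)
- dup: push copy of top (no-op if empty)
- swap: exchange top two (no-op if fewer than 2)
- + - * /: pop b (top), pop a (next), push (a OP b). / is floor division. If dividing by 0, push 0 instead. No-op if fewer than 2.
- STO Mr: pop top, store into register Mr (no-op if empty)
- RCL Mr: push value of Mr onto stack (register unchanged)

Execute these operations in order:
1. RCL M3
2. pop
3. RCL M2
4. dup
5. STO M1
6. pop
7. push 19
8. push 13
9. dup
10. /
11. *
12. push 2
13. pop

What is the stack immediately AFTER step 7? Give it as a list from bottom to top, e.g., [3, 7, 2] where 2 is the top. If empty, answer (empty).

After op 1 (RCL M3): stack=[0] mem=[0,0,0,0]
After op 2 (pop): stack=[empty] mem=[0,0,0,0]
After op 3 (RCL M2): stack=[0] mem=[0,0,0,0]
After op 4 (dup): stack=[0,0] mem=[0,0,0,0]
After op 5 (STO M1): stack=[0] mem=[0,0,0,0]
After op 6 (pop): stack=[empty] mem=[0,0,0,0]
After op 7 (push 19): stack=[19] mem=[0,0,0,0]

[19]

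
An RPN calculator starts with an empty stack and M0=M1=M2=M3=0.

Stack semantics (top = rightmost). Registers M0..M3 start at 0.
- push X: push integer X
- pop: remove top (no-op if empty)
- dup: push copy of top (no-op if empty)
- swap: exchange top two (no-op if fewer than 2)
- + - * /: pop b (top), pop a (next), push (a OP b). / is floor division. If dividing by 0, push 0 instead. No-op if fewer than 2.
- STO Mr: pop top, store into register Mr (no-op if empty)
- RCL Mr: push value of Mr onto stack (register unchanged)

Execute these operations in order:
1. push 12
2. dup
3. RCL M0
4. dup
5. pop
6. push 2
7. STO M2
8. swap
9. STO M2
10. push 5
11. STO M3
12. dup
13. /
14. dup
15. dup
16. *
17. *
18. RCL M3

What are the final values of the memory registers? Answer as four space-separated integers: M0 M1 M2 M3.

Answer: 0 0 12 5

Derivation:
After op 1 (push 12): stack=[12] mem=[0,0,0,0]
After op 2 (dup): stack=[12,12] mem=[0,0,0,0]
After op 3 (RCL M0): stack=[12,12,0] mem=[0,0,0,0]
After op 4 (dup): stack=[12,12,0,0] mem=[0,0,0,0]
After op 5 (pop): stack=[12,12,0] mem=[0,0,0,0]
After op 6 (push 2): stack=[12,12,0,2] mem=[0,0,0,0]
After op 7 (STO M2): stack=[12,12,0] mem=[0,0,2,0]
After op 8 (swap): stack=[12,0,12] mem=[0,0,2,0]
After op 9 (STO M2): stack=[12,0] mem=[0,0,12,0]
After op 10 (push 5): stack=[12,0,5] mem=[0,0,12,0]
After op 11 (STO M3): stack=[12,0] mem=[0,0,12,5]
After op 12 (dup): stack=[12,0,0] mem=[0,0,12,5]
After op 13 (/): stack=[12,0] mem=[0,0,12,5]
After op 14 (dup): stack=[12,0,0] mem=[0,0,12,5]
After op 15 (dup): stack=[12,0,0,0] mem=[0,0,12,5]
After op 16 (*): stack=[12,0,0] mem=[0,0,12,5]
After op 17 (*): stack=[12,0] mem=[0,0,12,5]
After op 18 (RCL M3): stack=[12,0,5] mem=[0,0,12,5]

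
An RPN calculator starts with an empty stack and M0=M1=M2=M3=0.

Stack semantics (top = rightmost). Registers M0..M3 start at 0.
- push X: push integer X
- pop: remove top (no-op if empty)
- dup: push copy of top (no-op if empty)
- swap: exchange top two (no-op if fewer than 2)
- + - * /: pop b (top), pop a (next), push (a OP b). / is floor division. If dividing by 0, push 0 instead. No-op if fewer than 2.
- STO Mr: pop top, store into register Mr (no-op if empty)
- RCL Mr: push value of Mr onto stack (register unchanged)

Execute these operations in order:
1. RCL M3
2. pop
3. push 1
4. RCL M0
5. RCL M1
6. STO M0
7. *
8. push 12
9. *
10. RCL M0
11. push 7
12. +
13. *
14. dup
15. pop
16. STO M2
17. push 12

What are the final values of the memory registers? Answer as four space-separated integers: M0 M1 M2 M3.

Answer: 0 0 0 0

Derivation:
After op 1 (RCL M3): stack=[0] mem=[0,0,0,0]
After op 2 (pop): stack=[empty] mem=[0,0,0,0]
After op 3 (push 1): stack=[1] mem=[0,0,0,0]
After op 4 (RCL M0): stack=[1,0] mem=[0,0,0,0]
After op 5 (RCL M1): stack=[1,0,0] mem=[0,0,0,0]
After op 6 (STO M0): stack=[1,0] mem=[0,0,0,0]
After op 7 (*): stack=[0] mem=[0,0,0,0]
After op 8 (push 12): stack=[0,12] mem=[0,0,0,0]
After op 9 (*): stack=[0] mem=[0,0,0,0]
After op 10 (RCL M0): stack=[0,0] mem=[0,0,0,0]
After op 11 (push 7): stack=[0,0,7] mem=[0,0,0,0]
After op 12 (+): stack=[0,7] mem=[0,0,0,0]
After op 13 (*): stack=[0] mem=[0,0,0,0]
After op 14 (dup): stack=[0,0] mem=[0,0,0,0]
After op 15 (pop): stack=[0] mem=[0,0,0,0]
After op 16 (STO M2): stack=[empty] mem=[0,0,0,0]
After op 17 (push 12): stack=[12] mem=[0,0,0,0]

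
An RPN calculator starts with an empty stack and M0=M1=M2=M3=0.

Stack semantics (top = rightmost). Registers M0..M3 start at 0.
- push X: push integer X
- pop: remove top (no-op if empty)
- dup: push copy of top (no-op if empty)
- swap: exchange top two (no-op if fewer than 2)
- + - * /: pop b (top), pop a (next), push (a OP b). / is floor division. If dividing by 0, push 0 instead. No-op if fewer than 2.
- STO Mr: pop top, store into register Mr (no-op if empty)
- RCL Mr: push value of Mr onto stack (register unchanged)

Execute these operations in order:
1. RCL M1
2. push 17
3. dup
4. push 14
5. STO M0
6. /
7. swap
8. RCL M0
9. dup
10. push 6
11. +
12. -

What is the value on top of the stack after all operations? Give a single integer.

Answer: -6

Derivation:
After op 1 (RCL M1): stack=[0] mem=[0,0,0,0]
After op 2 (push 17): stack=[0,17] mem=[0,0,0,0]
After op 3 (dup): stack=[0,17,17] mem=[0,0,0,0]
After op 4 (push 14): stack=[0,17,17,14] mem=[0,0,0,0]
After op 5 (STO M0): stack=[0,17,17] mem=[14,0,0,0]
After op 6 (/): stack=[0,1] mem=[14,0,0,0]
After op 7 (swap): stack=[1,0] mem=[14,0,0,0]
After op 8 (RCL M0): stack=[1,0,14] mem=[14,0,0,0]
After op 9 (dup): stack=[1,0,14,14] mem=[14,0,0,0]
After op 10 (push 6): stack=[1,0,14,14,6] mem=[14,0,0,0]
After op 11 (+): stack=[1,0,14,20] mem=[14,0,0,0]
After op 12 (-): stack=[1,0,-6] mem=[14,0,0,0]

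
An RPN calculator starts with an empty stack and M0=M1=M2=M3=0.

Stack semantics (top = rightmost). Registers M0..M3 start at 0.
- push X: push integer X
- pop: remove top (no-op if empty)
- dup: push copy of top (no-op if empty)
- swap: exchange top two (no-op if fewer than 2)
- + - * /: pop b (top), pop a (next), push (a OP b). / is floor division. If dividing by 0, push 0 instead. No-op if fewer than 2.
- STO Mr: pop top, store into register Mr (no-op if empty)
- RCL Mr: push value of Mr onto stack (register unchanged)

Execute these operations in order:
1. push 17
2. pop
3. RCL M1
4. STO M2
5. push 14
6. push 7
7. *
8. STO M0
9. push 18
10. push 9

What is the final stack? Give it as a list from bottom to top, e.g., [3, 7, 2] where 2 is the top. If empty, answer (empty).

After op 1 (push 17): stack=[17] mem=[0,0,0,0]
After op 2 (pop): stack=[empty] mem=[0,0,0,0]
After op 3 (RCL M1): stack=[0] mem=[0,0,0,0]
After op 4 (STO M2): stack=[empty] mem=[0,0,0,0]
After op 5 (push 14): stack=[14] mem=[0,0,0,0]
After op 6 (push 7): stack=[14,7] mem=[0,0,0,0]
After op 7 (*): stack=[98] mem=[0,0,0,0]
After op 8 (STO M0): stack=[empty] mem=[98,0,0,0]
After op 9 (push 18): stack=[18] mem=[98,0,0,0]
After op 10 (push 9): stack=[18,9] mem=[98,0,0,0]

Answer: [18, 9]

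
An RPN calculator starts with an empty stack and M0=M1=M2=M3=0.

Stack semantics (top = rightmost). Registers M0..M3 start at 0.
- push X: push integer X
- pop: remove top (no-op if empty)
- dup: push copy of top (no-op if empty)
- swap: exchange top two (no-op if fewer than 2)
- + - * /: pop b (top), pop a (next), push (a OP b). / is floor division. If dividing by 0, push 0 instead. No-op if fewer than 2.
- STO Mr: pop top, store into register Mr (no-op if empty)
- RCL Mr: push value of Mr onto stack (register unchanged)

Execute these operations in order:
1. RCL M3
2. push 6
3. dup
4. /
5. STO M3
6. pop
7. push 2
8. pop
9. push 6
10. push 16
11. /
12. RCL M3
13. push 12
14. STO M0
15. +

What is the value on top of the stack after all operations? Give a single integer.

Answer: 1

Derivation:
After op 1 (RCL M3): stack=[0] mem=[0,0,0,0]
After op 2 (push 6): stack=[0,6] mem=[0,0,0,0]
After op 3 (dup): stack=[0,6,6] mem=[0,0,0,0]
After op 4 (/): stack=[0,1] mem=[0,0,0,0]
After op 5 (STO M3): stack=[0] mem=[0,0,0,1]
After op 6 (pop): stack=[empty] mem=[0,0,0,1]
After op 7 (push 2): stack=[2] mem=[0,0,0,1]
After op 8 (pop): stack=[empty] mem=[0,0,0,1]
After op 9 (push 6): stack=[6] mem=[0,0,0,1]
After op 10 (push 16): stack=[6,16] mem=[0,0,0,1]
After op 11 (/): stack=[0] mem=[0,0,0,1]
After op 12 (RCL M3): stack=[0,1] mem=[0,0,0,1]
After op 13 (push 12): stack=[0,1,12] mem=[0,0,0,1]
After op 14 (STO M0): stack=[0,1] mem=[12,0,0,1]
After op 15 (+): stack=[1] mem=[12,0,0,1]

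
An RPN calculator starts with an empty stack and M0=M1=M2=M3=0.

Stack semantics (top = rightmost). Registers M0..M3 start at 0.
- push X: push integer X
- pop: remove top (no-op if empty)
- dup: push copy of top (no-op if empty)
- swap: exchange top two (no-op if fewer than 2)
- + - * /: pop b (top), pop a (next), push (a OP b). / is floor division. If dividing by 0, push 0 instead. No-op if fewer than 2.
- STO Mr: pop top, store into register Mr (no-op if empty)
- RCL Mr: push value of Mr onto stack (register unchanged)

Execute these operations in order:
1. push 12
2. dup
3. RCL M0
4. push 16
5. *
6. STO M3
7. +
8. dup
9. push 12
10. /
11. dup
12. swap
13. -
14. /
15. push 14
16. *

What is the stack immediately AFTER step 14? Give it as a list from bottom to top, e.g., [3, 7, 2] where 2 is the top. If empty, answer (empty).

After op 1 (push 12): stack=[12] mem=[0,0,0,0]
After op 2 (dup): stack=[12,12] mem=[0,0,0,0]
After op 3 (RCL M0): stack=[12,12,0] mem=[0,0,0,0]
After op 4 (push 16): stack=[12,12,0,16] mem=[0,0,0,0]
After op 5 (*): stack=[12,12,0] mem=[0,0,0,0]
After op 6 (STO M3): stack=[12,12] mem=[0,0,0,0]
After op 7 (+): stack=[24] mem=[0,0,0,0]
After op 8 (dup): stack=[24,24] mem=[0,0,0,0]
After op 9 (push 12): stack=[24,24,12] mem=[0,0,0,0]
After op 10 (/): stack=[24,2] mem=[0,0,0,0]
After op 11 (dup): stack=[24,2,2] mem=[0,0,0,0]
After op 12 (swap): stack=[24,2,2] mem=[0,0,0,0]
After op 13 (-): stack=[24,0] mem=[0,0,0,0]
After op 14 (/): stack=[0] mem=[0,0,0,0]

[0]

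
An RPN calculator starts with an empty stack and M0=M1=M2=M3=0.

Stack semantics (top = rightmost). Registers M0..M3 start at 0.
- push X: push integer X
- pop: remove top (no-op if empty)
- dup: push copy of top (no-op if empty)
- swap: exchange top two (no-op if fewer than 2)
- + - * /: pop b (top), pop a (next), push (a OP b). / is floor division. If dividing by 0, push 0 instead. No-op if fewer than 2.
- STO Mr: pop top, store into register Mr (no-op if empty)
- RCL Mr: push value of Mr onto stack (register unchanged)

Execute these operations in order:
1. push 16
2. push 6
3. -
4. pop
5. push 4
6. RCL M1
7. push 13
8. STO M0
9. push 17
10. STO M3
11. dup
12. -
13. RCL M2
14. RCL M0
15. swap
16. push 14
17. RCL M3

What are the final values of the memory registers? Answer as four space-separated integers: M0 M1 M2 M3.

After op 1 (push 16): stack=[16] mem=[0,0,0,0]
After op 2 (push 6): stack=[16,6] mem=[0,0,0,0]
After op 3 (-): stack=[10] mem=[0,0,0,0]
After op 4 (pop): stack=[empty] mem=[0,0,0,0]
After op 5 (push 4): stack=[4] mem=[0,0,0,0]
After op 6 (RCL M1): stack=[4,0] mem=[0,0,0,0]
After op 7 (push 13): stack=[4,0,13] mem=[0,0,0,0]
After op 8 (STO M0): stack=[4,0] mem=[13,0,0,0]
After op 9 (push 17): stack=[4,0,17] mem=[13,0,0,0]
After op 10 (STO M3): stack=[4,0] mem=[13,0,0,17]
After op 11 (dup): stack=[4,0,0] mem=[13,0,0,17]
After op 12 (-): stack=[4,0] mem=[13,0,0,17]
After op 13 (RCL M2): stack=[4,0,0] mem=[13,0,0,17]
After op 14 (RCL M0): stack=[4,0,0,13] mem=[13,0,0,17]
After op 15 (swap): stack=[4,0,13,0] mem=[13,0,0,17]
After op 16 (push 14): stack=[4,0,13,0,14] mem=[13,0,0,17]
After op 17 (RCL M3): stack=[4,0,13,0,14,17] mem=[13,0,0,17]

Answer: 13 0 0 17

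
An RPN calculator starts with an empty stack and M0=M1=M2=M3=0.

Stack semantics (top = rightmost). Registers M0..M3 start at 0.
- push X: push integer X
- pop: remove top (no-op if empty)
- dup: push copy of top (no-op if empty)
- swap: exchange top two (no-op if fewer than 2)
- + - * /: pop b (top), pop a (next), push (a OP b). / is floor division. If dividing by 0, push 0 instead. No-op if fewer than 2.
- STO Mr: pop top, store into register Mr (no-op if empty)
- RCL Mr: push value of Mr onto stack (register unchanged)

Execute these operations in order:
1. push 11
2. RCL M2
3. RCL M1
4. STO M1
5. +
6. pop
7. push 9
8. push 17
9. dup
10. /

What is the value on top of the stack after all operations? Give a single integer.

After op 1 (push 11): stack=[11] mem=[0,0,0,0]
After op 2 (RCL M2): stack=[11,0] mem=[0,0,0,0]
After op 3 (RCL M1): stack=[11,0,0] mem=[0,0,0,0]
After op 4 (STO M1): stack=[11,0] mem=[0,0,0,0]
After op 5 (+): stack=[11] mem=[0,0,0,0]
After op 6 (pop): stack=[empty] mem=[0,0,0,0]
After op 7 (push 9): stack=[9] mem=[0,0,0,0]
After op 8 (push 17): stack=[9,17] mem=[0,0,0,0]
After op 9 (dup): stack=[9,17,17] mem=[0,0,0,0]
After op 10 (/): stack=[9,1] mem=[0,0,0,0]

Answer: 1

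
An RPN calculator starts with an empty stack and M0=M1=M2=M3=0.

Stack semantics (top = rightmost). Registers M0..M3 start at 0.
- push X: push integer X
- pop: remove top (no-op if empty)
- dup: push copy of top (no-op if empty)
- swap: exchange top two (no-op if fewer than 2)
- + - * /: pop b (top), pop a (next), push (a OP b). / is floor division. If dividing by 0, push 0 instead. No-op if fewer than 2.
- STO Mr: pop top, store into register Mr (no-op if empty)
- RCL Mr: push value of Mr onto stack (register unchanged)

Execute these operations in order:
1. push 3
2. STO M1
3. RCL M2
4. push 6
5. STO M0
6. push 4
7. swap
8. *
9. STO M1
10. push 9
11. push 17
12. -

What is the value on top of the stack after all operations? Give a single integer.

After op 1 (push 3): stack=[3] mem=[0,0,0,0]
After op 2 (STO M1): stack=[empty] mem=[0,3,0,0]
After op 3 (RCL M2): stack=[0] mem=[0,3,0,0]
After op 4 (push 6): stack=[0,6] mem=[0,3,0,0]
After op 5 (STO M0): stack=[0] mem=[6,3,0,0]
After op 6 (push 4): stack=[0,4] mem=[6,3,0,0]
After op 7 (swap): stack=[4,0] mem=[6,3,0,0]
After op 8 (*): stack=[0] mem=[6,3,0,0]
After op 9 (STO M1): stack=[empty] mem=[6,0,0,0]
After op 10 (push 9): stack=[9] mem=[6,0,0,0]
After op 11 (push 17): stack=[9,17] mem=[6,0,0,0]
After op 12 (-): stack=[-8] mem=[6,0,0,0]

Answer: -8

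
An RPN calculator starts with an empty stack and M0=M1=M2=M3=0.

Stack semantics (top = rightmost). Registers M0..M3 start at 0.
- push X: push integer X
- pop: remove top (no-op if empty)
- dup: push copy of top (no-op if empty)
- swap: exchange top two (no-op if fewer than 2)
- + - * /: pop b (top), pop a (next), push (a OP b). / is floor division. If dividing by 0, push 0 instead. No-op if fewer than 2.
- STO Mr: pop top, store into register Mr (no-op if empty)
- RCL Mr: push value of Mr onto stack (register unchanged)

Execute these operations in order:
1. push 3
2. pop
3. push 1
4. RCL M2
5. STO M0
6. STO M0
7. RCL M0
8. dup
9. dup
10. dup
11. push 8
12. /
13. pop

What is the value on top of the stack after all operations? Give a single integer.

Answer: 1

Derivation:
After op 1 (push 3): stack=[3] mem=[0,0,0,0]
After op 2 (pop): stack=[empty] mem=[0,0,0,0]
After op 3 (push 1): stack=[1] mem=[0,0,0,0]
After op 4 (RCL M2): stack=[1,0] mem=[0,0,0,0]
After op 5 (STO M0): stack=[1] mem=[0,0,0,0]
After op 6 (STO M0): stack=[empty] mem=[1,0,0,0]
After op 7 (RCL M0): stack=[1] mem=[1,0,0,0]
After op 8 (dup): stack=[1,1] mem=[1,0,0,0]
After op 9 (dup): stack=[1,1,1] mem=[1,0,0,0]
After op 10 (dup): stack=[1,1,1,1] mem=[1,0,0,0]
After op 11 (push 8): stack=[1,1,1,1,8] mem=[1,0,0,0]
After op 12 (/): stack=[1,1,1,0] mem=[1,0,0,0]
After op 13 (pop): stack=[1,1,1] mem=[1,0,0,0]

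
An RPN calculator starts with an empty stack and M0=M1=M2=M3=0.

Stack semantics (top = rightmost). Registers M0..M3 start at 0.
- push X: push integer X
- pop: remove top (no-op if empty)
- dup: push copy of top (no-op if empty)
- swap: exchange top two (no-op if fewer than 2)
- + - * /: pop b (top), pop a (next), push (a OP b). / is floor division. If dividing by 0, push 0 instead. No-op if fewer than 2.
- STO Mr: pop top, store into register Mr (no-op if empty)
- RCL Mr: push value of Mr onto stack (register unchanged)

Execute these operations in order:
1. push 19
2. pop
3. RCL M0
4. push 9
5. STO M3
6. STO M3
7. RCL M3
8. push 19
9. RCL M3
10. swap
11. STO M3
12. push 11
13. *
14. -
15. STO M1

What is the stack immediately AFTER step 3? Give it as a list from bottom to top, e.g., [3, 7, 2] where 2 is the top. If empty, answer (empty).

After op 1 (push 19): stack=[19] mem=[0,0,0,0]
After op 2 (pop): stack=[empty] mem=[0,0,0,0]
After op 3 (RCL M0): stack=[0] mem=[0,0,0,0]

[0]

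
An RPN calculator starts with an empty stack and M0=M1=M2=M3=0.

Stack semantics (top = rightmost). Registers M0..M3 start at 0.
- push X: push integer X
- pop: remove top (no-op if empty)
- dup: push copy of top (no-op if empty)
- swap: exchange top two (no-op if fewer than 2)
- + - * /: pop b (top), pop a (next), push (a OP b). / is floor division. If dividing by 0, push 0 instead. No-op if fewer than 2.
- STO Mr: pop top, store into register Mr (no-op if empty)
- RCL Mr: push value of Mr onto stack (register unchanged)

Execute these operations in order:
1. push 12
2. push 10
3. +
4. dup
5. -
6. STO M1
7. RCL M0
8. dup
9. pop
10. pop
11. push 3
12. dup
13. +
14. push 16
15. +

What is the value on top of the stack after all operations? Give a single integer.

Answer: 22

Derivation:
After op 1 (push 12): stack=[12] mem=[0,0,0,0]
After op 2 (push 10): stack=[12,10] mem=[0,0,0,0]
After op 3 (+): stack=[22] mem=[0,0,0,0]
After op 4 (dup): stack=[22,22] mem=[0,0,0,0]
After op 5 (-): stack=[0] mem=[0,0,0,0]
After op 6 (STO M1): stack=[empty] mem=[0,0,0,0]
After op 7 (RCL M0): stack=[0] mem=[0,0,0,0]
After op 8 (dup): stack=[0,0] mem=[0,0,0,0]
After op 9 (pop): stack=[0] mem=[0,0,0,0]
After op 10 (pop): stack=[empty] mem=[0,0,0,0]
After op 11 (push 3): stack=[3] mem=[0,0,0,0]
After op 12 (dup): stack=[3,3] mem=[0,0,0,0]
After op 13 (+): stack=[6] mem=[0,0,0,0]
After op 14 (push 16): stack=[6,16] mem=[0,0,0,0]
After op 15 (+): stack=[22] mem=[0,0,0,0]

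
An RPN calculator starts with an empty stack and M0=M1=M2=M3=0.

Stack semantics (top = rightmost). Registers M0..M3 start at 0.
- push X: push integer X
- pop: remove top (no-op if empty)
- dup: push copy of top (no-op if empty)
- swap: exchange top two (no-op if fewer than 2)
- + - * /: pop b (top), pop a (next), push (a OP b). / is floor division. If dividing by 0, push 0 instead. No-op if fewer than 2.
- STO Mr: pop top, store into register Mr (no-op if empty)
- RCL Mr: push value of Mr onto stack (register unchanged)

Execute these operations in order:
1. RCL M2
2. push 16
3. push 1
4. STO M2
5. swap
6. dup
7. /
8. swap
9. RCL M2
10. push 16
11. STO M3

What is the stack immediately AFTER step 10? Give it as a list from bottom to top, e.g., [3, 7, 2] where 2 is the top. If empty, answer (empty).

After op 1 (RCL M2): stack=[0] mem=[0,0,0,0]
After op 2 (push 16): stack=[0,16] mem=[0,0,0,0]
After op 3 (push 1): stack=[0,16,1] mem=[0,0,0,0]
After op 4 (STO M2): stack=[0,16] mem=[0,0,1,0]
After op 5 (swap): stack=[16,0] mem=[0,0,1,0]
After op 6 (dup): stack=[16,0,0] mem=[0,0,1,0]
After op 7 (/): stack=[16,0] mem=[0,0,1,0]
After op 8 (swap): stack=[0,16] mem=[0,0,1,0]
After op 9 (RCL M2): stack=[0,16,1] mem=[0,0,1,0]
After op 10 (push 16): stack=[0,16,1,16] mem=[0,0,1,0]

[0, 16, 1, 16]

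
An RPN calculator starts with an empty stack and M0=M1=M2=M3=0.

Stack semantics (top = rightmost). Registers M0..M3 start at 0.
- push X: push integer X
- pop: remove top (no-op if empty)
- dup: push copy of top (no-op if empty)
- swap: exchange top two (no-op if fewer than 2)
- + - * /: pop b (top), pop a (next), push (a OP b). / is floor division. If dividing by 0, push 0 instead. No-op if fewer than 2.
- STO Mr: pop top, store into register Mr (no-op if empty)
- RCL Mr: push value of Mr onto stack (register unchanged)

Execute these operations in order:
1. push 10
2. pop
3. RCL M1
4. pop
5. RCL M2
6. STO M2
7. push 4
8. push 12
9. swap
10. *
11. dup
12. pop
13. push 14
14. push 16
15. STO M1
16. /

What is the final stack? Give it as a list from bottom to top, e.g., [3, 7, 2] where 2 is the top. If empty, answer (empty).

Answer: [3]

Derivation:
After op 1 (push 10): stack=[10] mem=[0,0,0,0]
After op 2 (pop): stack=[empty] mem=[0,0,0,0]
After op 3 (RCL M1): stack=[0] mem=[0,0,0,0]
After op 4 (pop): stack=[empty] mem=[0,0,0,0]
After op 5 (RCL M2): stack=[0] mem=[0,0,0,0]
After op 6 (STO M2): stack=[empty] mem=[0,0,0,0]
After op 7 (push 4): stack=[4] mem=[0,0,0,0]
After op 8 (push 12): stack=[4,12] mem=[0,0,0,0]
After op 9 (swap): stack=[12,4] mem=[0,0,0,0]
After op 10 (*): stack=[48] mem=[0,0,0,0]
After op 11 (dup): stack=[48,48] mem=[0,0,0,0]
After op 12 (pop): stack=[48] mem=[0,0,0,0]
After op 13 (push 14): stack=[48,14] mem=[0,0,0,0]
After op 14 (push 16): stack=[48,14,16] mem=[0,0,0,0]
After op 15 (STO M1): stack=[48,14] mem=[0,16,0,0]
After op 16 (/): stack=[3] mem=[0,16,0,0]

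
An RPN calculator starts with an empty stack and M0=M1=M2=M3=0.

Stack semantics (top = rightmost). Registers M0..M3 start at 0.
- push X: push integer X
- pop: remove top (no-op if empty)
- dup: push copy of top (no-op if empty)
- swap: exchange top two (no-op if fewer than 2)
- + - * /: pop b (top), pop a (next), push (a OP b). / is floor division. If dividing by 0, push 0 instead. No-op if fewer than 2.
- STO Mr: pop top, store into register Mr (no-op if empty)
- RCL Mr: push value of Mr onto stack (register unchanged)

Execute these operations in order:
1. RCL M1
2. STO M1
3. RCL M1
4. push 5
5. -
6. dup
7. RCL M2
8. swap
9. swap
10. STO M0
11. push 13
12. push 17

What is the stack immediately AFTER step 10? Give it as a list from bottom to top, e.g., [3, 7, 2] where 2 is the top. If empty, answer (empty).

After op 1 (RCL M1): stack=[0] mem=[0,0,0,0]
After op 2 (STO M1): stack=[empty] mem=[0,0,0,0]
After op 3 (RCL M1): stack=[0] mem=[0,0,0,0]
After op 4 (push 5): stack=[0,5] mem=[0,0,0,0]
After op 5 (-): stack=[-5] mem=[0,0,0,0]
After op 6 (dup): stack=[-5,-5] mem=[0,0,0,0]
After op 7 (RCL M2): stack=[-5,-5,0] mem=[0,0,0,0]
After op 8 (swap): stack=[-5,0,-5] mem=[0,0,0,0]
After op 9 (swap): stack=[-5,-5,0] mem=[0,0,0,0]
After op 10 (STO M0): stack=[-5,-5] mem=[0,0,0,0]

[-5, -5]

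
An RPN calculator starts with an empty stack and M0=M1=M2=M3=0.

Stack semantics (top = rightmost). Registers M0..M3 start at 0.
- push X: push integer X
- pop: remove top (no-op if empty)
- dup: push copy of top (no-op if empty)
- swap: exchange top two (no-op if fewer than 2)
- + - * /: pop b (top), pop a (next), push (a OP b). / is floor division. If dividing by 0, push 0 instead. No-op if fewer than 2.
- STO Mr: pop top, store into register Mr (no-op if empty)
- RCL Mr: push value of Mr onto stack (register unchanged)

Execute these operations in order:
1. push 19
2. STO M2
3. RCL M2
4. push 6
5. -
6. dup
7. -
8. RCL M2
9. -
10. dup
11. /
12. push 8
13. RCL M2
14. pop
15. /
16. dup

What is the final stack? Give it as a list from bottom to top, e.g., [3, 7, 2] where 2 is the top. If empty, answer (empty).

After op 1 (push 19): stack=[19] mem=[0,0,0,0]
After op 2 (STO M2): stack=[empty] mem=[0,0,19,0]
After op 3 (RCL M2): stack=[19] mem=[0,0,19,0]
After op 4 (push 6): stack=[19,6] mem=[0,0,19,0]
After op 5 (-): stack=[13] mem=[0,0,19,0]
After op 6 (dup): stack=[13,13] mem=[0,0,19,0]
After op 7 (-): stack=[0] mem=[0,0,19,0]
After op 8 (RCL M2): stack=[0,19] mem=[0,0,19,0]
After op 9 (-): stack=[-19] mem=[0,0,19,0]
After op 10 (dup): stack=[-19,-19] mem=[0,0,19,0]
After op 11 (/): stack=[1] mem=[0,0,19,0]
After op 12 (push 8): stack=[1,8] mem=[0,0,19,0]
After op 13 (RCL M2): stack=[1,8,19] mem=[0,0,19,0]
After op 14 (pop): stack=[1,8] mem=[0,0,19,0]
After op 15 (/): stack=[0] mem=[0,0,19,0]
After op 16 (dup): stack=[0,0] mem=[0,0,19,0]

Answer: [0, 0]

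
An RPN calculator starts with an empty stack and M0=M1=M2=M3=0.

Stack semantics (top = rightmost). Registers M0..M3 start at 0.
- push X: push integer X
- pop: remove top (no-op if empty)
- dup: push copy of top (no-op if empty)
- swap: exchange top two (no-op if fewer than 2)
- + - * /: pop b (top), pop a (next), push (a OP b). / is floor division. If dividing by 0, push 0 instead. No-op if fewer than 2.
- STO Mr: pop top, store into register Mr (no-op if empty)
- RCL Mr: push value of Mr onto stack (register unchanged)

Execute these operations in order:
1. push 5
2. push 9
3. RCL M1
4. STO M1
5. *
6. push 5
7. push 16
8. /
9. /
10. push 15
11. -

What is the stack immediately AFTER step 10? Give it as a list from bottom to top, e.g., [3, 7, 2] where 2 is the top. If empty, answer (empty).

After op 1 (push 5): stack=[5] mem=[0,0,0,0]
After op 2 (push 9): stack=[5,9] mem=[0,0,0,0]
After op 3 (RCL M1): stack=[5,9,0] mem=[0,0,0,0]
After op 4 (STO M1): stack=[5,9] mem=[0,0,0,0]
After op 5 (*): stack=[45] mem=[0,0,0,0]
After op 6 (push 5): stack=[45,5] mem=[0,0,0,0]
After op 7 (push 16): stack=[45,5,16] mem=[0,0,0,0]
After op 8 (/): stack=[45,0] mem=[0,0,0,0]
After op 9 (/): stack=[0] mem=[0,0,0,0]
After op 10 (push 15): stack=[0,15] mem=[0,0,0,0]

[0, 15]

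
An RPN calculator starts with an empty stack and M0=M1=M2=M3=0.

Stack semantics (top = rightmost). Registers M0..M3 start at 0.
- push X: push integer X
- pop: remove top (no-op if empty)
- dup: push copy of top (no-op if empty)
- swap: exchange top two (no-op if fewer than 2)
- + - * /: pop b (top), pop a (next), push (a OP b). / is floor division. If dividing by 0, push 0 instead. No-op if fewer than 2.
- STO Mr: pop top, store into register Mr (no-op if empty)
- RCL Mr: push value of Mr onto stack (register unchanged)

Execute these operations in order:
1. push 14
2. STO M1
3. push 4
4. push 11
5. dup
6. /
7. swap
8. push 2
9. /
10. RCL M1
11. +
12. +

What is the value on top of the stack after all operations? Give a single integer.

Answer: 17

Derivation:
After op 1 (push 14): stack=[14] mem=[0,0,0,0]
After op 2 (STO M1): stack=[empty] mem=[0,14,0,0]
After op 3 (push 4): stack=[4] mem=[0,14,0,0]
After op 4 (push 11): stack=[4,11] mem=[0,14,0,0]
After op 5 (dup): stack=[4,11,11] mem=[0,14,0,0]
After op 6 (/): stack=[4,1] mem=[0,14,0,0]
After op 7 (swap): stack=[1,4] mem=[0,14,0,0]
After op 8 (push 2): stack=[1,4,2] mem=[0,14,0,0]
After op 9 (/): stack=[1,2] mem=[0,14,0,0]
After op 10 (RCL M1): stack=[1,2,14] mem=[0,14,0,0]
After op 11 (+): stack=[1,16] mem=[0,14,0,0]
After op 12 (+): stack=[17] mem=[0,14,0,0]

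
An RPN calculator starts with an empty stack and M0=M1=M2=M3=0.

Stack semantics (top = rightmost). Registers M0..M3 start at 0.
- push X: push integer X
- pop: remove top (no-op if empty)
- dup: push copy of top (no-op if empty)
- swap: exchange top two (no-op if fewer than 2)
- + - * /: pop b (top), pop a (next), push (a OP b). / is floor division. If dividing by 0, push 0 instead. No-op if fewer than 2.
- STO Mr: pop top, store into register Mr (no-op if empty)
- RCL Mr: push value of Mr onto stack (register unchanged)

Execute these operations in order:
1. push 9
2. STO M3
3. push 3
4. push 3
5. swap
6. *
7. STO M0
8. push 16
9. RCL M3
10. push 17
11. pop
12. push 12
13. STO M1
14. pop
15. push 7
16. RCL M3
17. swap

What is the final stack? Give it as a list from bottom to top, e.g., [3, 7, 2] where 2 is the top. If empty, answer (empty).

After op 1 (push 9): stack=[9] mem=[0,0,0,0]
After op 2 (STO M3): stack=[empty] mem=[0,0,0,9]
After op 3 (push 3): stack=[3] mem=[0,0,0,9]
After op 4 (push 3): stack=[3,3] mem=[0,0,0,9]
After op 5 (swap): stack=[3,3] mem=[0,0,0,9]
After op 6 (*): stack=[9] mem=[0,0,0,9]
After op 7 (STO M0): stack=[empty] mem=[9,0,0,9]
After op 8 (push 16): stack=[16] mem=[9,0,0,9]
After op 9 (RCL M3): stack=[16,9] mem=[9,0,0,9]
After op 10 (push 17): stack=[16,9,17] mem=[9,0,0,9]
After op 11 (pop): stack=[16,9] mem=[9,0,0,9]
After op 12 (push 12): stack=[16,9,12] mem=[9,0,0,9]
After op 13 (STO M1): stack=[16,9] mem=[9,12,0,9]
After op 14 (pop): stack=[16] mem=[9,12,0,9]
After op 15 (push 7): stack=[16,7] mem=[9,12,0,9]
After op 16 (RCL M3): stack=[16,7,9] mem=[9,12,0,9]
After op 17 (swap): stack=[16,9,7] mem=[9,12,0,9]

Answer: [16, 9, 7]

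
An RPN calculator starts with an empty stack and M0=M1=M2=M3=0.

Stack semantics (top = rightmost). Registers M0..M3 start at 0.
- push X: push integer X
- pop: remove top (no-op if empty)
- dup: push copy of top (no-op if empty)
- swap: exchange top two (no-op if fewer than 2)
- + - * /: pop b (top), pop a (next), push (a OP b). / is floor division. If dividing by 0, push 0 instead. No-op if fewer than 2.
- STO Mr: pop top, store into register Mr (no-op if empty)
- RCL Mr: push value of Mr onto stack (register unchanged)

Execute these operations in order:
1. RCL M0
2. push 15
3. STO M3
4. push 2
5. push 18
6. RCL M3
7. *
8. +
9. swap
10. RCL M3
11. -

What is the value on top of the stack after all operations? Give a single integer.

After op 1 (RCL M0): stack=[0] mem=[0,0,0,0]
After op 2 (push 15): stack=[0,15] mem=[0,0,0,0]
After op 3 (STO M3): stack=[0] mem=[0,0,0,15]
After op 4 (push 2): stack=[0,2] mem=[0,0,0,15]
After op 5 (push 18): stack=[0,2,18] mem=[0,0,0,15]
After op 6 (RCL M3): stack=[0,2,18,15] mem=[0,0,0,15]
After op 7 (*): stack=[0,2,270] mem=[0,0,0,15]
After op 8 (+): stack=[0,272] mem=[0,0,0,15]
After op 9 (swap): stack=[272,0] mem=[0,0,0,15]
After op 10 (RCL M3): stack=[272,0,15] mem=[0,0,0,15]
After op 11 (-): stack=[272,-15] mem=[0,0,0,15]

Answer: -15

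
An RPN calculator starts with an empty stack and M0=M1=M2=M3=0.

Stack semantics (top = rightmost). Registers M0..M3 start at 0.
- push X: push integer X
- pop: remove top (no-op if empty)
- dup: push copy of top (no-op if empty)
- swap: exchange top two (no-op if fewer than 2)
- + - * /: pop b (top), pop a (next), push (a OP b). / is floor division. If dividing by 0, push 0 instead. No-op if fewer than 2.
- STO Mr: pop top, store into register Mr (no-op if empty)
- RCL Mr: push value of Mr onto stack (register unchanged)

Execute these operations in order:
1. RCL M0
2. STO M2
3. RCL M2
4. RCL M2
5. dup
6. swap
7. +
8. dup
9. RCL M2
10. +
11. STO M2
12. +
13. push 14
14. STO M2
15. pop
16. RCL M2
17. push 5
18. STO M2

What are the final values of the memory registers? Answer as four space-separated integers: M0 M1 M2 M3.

After op 1 (RCL M0): stack=[0] mem=[0,0,0,0]
After op 2 (STO M2): stack=[empty] mem=[0,0,0,0]
After op 3 (RCL M2): stack=[0] mem=[0,0,0,0]
After op 4 (RCL M2): stack=[0,0] mem=[0,0,0,0]
After op 5 (dup): stack=[0,0,0] mem=[0,0,0,0]
After op 6 (swap): stack=[0,0,0] mem=[0,0,0,0]
After op 7 (+): stack=[0,0] mem=[0,0,0,0]
After op 8 (dup): stack=[0,0,0] mem=[0,0,0,0]
After op 9 (RCL M2): stack=[0,0,0,0] mem=[0,0,0,0]
After op 10 (+): stack=[0,0,0] mem=[0,0,0,0]
After op 11 (STO M2): stack=[0,0] mem=[0,0,0,0]
After op 12 (+): stack=[0] mem=[0,0,0,0]
After op 13 (push 14): stack=[0,14] mem=[0,0,0,0]
After op 14 (STO M2): stack=[0] mem=[0,0,14,0]
After op 15 (pop): stack=[empty] mem=[0,0,14,0]
After op 16 (RCL M2): stack=[14] mem=[0,0,14,0]
After op 17 (push 5): stack=[14,5] mem=[0,0,14,0]
After op 18 (STO M2): stack=[14] mem=[0,0,5,0]

Answer: 0 0 5 0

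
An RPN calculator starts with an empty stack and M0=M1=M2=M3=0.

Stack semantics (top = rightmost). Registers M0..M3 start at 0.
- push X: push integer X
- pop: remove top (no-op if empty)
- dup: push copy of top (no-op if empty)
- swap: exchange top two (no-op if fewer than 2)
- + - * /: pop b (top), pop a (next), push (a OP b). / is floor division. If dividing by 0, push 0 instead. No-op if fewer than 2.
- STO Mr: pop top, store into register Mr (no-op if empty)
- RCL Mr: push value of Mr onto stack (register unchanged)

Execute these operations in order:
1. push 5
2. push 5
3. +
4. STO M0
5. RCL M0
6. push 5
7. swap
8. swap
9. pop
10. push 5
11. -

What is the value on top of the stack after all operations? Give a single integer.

Answer: 5

Derivation:
After op 1 (push 5): stack=[5] mem=[0,0,0,0]
After op 2 (push 5): stack=[5,5] mem=[0,0,0,0]
After op 3 (+): stack=[10] mem=[0,0,0,0]
After op 4 (STO M0): stack=[empty] mem=[10,0,0,0]
After op 5 (RCL M0): stack=[10] mem=[10,0,0,0]
After op 6 (push 5): stack=[10,5] mem=[10,0,0,0]
After op 7 (swap): stack=[5,10] mem=[10,0,0,0]
After op 8 (swap): stack=[10,5] mem=[10,0,0,0]
After op 9 (pop): stack=[10] mem=[10,0,0,0]
After op 10 (push 5): stack=[10,5] mem=[10,0,0,0]
After op 11 (-): stack=[5] mem=[10,0,0,0]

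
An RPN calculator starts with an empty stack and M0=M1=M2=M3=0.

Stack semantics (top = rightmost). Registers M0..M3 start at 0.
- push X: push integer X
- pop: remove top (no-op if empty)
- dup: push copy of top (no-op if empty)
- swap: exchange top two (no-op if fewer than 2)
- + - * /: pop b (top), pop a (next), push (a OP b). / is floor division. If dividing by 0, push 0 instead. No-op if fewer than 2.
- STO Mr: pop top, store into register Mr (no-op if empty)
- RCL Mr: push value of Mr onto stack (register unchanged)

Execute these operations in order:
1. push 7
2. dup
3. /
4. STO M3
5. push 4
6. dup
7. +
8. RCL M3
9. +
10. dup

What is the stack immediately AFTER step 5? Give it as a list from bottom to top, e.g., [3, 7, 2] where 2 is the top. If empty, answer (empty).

After op 1 (push 7): stack=[7] mem=[0,0,0,0]
After op 2 (dup): stack=[7,7] mem=[0,0,0,0]
After op 3 (/): stack=[1] mem=[0,0,0,0]
After op 4 (STO M3): stack=[empty] mem=[0,0,0,1]
After op 5 (push 4): stack=[4] mem=[0,0,0,1]

[4]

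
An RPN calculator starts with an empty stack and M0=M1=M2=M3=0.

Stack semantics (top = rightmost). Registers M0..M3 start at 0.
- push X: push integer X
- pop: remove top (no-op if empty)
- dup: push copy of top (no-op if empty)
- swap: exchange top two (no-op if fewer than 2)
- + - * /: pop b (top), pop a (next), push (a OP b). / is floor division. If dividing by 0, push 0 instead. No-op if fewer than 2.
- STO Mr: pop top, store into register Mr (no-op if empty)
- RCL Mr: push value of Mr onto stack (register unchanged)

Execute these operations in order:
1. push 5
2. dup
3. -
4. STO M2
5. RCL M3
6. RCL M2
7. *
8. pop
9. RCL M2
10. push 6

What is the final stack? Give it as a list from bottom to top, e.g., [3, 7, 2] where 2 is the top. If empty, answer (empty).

Answer: [0, 6]

Derivation:
After op 1 (push 5): stack=[5] mem=[0,0,0,0]
After op 2 (dup): stack=[5,5] mem=[0,0,0,0]
After op 3 (-): stack=[0] mem=[0,0,0,0]
After op 4 (STO M2): stack=[empty] mem=[0,0,0,0]
After op 5 (RCL M3): stack=[0] mem=[0,0,0,0]
After op 6 (RCL M2): stack=[0,0] mem=[0,0,0,0]
After op 7 (*): stack=[0] mem=[0,0,0,0]
After op 8 (pop): stack=[empty] mem=[0,0,0,0]
After op 9 (RCL M2): stack=[0] mem=[0,0,0,0]
After op 10 (push 6): stack=[0,6] mem=[0,0,0,0]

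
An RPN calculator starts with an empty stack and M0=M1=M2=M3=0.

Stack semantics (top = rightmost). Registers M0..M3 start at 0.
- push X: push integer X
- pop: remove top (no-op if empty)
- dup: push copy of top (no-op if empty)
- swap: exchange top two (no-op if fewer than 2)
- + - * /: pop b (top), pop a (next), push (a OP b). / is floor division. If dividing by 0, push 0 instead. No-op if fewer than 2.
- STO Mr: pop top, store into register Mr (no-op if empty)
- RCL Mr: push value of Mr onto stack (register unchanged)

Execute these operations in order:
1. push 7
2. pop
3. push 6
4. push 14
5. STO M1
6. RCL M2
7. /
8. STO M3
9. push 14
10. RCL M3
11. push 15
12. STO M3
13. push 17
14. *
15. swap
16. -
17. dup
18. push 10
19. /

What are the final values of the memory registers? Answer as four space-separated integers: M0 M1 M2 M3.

After op 1 (push 7): stack=[7] mem=[0,0,0,0]
After op 2 (pop): stack=[empty] mem=[0,0,0,0]
After op 3 (push 6): stack=[6] mem=[0,0,0,0]
After op 4 (push 14): stack=[6,14] mem=[0,0,0,0]
After op 5 (STO M1): stack=[6] mem=[0,14,0,0]
After op 6 (RCL M2): stack=[6,0] mem=[0,14,0,0]
After op 7 (/): stack=[0] mem=[0,14,0,0]
After op 8 (STO M3): stack=[empty] mem=[0,14,0,0]
After op 9 (push 14): stack=[14] mem=[0,14,0,0]
After op 10 (RCL M3): stack=[14,0] mem=[0,14,0,0]
After op 11 (push 15): stack=[14,0,15] mem=[0,14,0,0]
After op 12 (STO M3): stack=[14,0] mem=[0,14,0,15]
After op 13 (push 17): stack=[14,0,17] mem=[0,14,0,15]
After op 14 (*): stack=[14,0] mem=[0,14,0,15]
After op 15 (swap): stack=[0,14] mem=[0,14,0,15]
After op 16 (-): stack=[-14] mem=[0,14,0,15]
After op 17 (dup): stack=[-14,-14] mem=[0,14,0,15]
After op 18 (push 10): stack=[-14,-14,10] mem=[0,14,0,15]
After op 19 (/): stack=[-14,-2] mem=[0,14,0,15]

Answer: 0 14 0 15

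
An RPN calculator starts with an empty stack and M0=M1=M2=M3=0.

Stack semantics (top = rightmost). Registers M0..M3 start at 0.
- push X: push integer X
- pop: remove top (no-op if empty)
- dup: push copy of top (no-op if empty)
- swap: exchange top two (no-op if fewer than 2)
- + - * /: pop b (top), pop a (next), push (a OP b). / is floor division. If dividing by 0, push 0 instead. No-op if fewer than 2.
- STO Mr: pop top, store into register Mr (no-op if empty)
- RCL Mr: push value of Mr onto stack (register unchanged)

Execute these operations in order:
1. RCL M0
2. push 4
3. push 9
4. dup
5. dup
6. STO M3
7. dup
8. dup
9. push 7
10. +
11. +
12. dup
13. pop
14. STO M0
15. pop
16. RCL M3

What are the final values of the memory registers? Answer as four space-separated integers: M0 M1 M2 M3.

After op 1 (RCL M0): stack=[0] mem=[0,0,0,0]
After op 2 (push 4): stack=[0,4] mem=[0,0,0,0]
After op 3 (push 9): stack=[0,4,9] mem=[0,0,0,0]
After op 4 (dup): stack=[0,4,9,9] mem=[0,0,0,0]
After op 5 (dup): stack=[0,4,9,9,9] mem=[0,0,0,0]
After op 6 (STO M3): stack=[0,4,9,9] mem=[0,0,0,9]
After op 7 (dup): stack=[0,4,9,9,9] mem=[0,0,0,9]
After op 8 (dup): stack=[0,4,9,9,9,9] mem=[0,0,0,9]
After op 9 (push 7): stack=[0,4,9,9,9,9,7] mem=[0,0,0,9]
After op 10 (+): stack=[0,4,9,9,9,16] mem=[0,0,0,9]
After op 11 (+): stack=[0,4,9,9,25] mem=[0,0,0,9]
After op 12 (dup): stack=[0,4,9,9,25,25] mem=[0,0,0,9]
After op 13 (pop): stack=[0,4,9,9,25] mem=[0,0,0,9]
After op 14 (STO M0): stack=[0,4,9,9] mem=[25,0,0,9]
After op 15 (pop): stack=[0,4,9] mem=[25,0,0,9]
After op 16 (RCL M3): stack=[0,4,9,9] mem=[25,0,0,9]

Answer: 25 0 0 9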